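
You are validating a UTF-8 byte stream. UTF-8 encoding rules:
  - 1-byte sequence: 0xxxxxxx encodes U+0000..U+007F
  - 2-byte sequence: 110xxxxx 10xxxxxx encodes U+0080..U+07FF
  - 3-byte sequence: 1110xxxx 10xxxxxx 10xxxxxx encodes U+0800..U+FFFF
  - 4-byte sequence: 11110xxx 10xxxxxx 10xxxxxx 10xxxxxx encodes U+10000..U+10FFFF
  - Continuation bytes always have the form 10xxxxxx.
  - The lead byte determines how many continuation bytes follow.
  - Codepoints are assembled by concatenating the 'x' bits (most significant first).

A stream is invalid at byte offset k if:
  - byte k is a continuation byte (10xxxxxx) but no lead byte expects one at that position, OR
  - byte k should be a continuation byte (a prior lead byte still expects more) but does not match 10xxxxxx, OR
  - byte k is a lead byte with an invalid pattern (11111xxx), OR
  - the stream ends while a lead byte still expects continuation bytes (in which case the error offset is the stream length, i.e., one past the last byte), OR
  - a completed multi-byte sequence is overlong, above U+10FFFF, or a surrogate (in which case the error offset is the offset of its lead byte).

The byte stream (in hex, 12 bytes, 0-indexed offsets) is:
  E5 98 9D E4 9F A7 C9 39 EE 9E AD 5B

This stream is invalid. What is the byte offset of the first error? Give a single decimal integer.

Byte[0]=E5: 3-byte lead, need 2 cont bytes. acc=0x5
Byte[1]=98: continuation. acc=(acc<<6)|0x18=0x158
Byte[2]=9D: continuation. acc=(acc<<6)|0x1D=0x561D
Completed: cp=U+561D (starts at byte 0)
Byte[3]=E4: 3-byte lead, need 2 cont bytes. acc=0x4
Byte[4]=9F: continuation. acc=(acc<<6)|0x1F=0x11F
Byte[5]=A7: continuation. acc=(acc<<6)|0x27=0x47E7
Completed: cp=U+47E7 (starts at byte 3)
Byte[6]=C9: 2-byte lead, need 1 cont bytes. acc=0x9
Byte[7]=39: expected 10xxxxxx continuation. INVALID

Answer: 7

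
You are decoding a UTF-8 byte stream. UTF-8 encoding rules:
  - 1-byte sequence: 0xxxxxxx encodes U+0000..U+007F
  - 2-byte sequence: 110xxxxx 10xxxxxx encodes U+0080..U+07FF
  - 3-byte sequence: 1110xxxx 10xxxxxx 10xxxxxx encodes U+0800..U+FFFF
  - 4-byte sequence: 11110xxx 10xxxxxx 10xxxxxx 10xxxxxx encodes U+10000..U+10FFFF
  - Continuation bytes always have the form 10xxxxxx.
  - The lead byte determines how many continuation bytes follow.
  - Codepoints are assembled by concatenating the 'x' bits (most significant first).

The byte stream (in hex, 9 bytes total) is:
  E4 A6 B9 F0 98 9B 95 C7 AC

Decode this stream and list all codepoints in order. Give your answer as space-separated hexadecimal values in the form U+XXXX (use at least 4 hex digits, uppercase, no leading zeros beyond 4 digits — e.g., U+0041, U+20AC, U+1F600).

Answer: U+49B9 U+186D5 U+01EC

Derivation:
Byte[0]=E4: 3-byte lead, need 2 cont bytes. acc=0x4
Byte[1]=A6: continuation. acc=(acc<<6)|0x26=0x126
Byte[2]=B9: continuation. acc=(acc<<6)|0x39=0x49B9
Completed: cp=U+49B9 (starts at byte 0)
Byte[3]=F0: 4-byte lead, need 3 cont bytes. acc=0x0
Byte[4]=98: continuation. acc=(acc<<6)|0x18=0x18
Byte[5]=9B: continuation. acc=(acc<<6)|0x1B=0x61B
Byte[6]=95: continuation. acc=(acc<<6)|0x15=0x186D5
Completed: cp=U+186D5 (starts at byte 3)
Byte[7]=C7: 2-byte lead, need 1 cont bytes. acc=0x7
Byte[8]=AC: continuation. acc=(acc<<6)|0x2C=0x1EC
Completed: cp=U+01EC (starts at byte 7)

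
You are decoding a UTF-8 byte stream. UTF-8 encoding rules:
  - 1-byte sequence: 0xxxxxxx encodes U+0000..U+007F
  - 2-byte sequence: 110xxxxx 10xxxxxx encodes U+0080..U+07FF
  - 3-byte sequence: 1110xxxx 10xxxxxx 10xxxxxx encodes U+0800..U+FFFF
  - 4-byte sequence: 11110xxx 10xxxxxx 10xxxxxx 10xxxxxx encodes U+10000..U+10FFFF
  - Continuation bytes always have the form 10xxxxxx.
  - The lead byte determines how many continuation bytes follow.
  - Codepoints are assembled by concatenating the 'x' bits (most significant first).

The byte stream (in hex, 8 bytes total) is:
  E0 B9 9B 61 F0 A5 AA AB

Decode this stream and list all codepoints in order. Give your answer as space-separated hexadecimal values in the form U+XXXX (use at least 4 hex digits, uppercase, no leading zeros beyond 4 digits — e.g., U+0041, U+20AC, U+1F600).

Byte[0]=E0: 3-byte lead, need 2 cont bytes. acc=0x0
Byte[1]=B9: continuation. acc=(acc<<6)|0x39=0x39
Byte[2]=9B: continuation. acc=(acc<<6)|0x1B=0xE5B
Completed: cp=U+0E5B (starts at byte 0)
Byte[3]=61: 1-byte ASCII. cp=U+0061
Byte[4]=F0: 4-byte lead, need 3 cont bytes. acc=0x0
Byte[5]=A5: continuation. acc=(acc<<6)|0x25=0x25
Byte[6]=AA: continuation. acc=(acc<<6)|0x2A=0x96A
Byte[7]=AB: continuation. acc=(acc<<6)|0x2B=0x25AAB
Completed: cp=U+25AAB (starts at byte 4)

Answer: U+0E5B U+0061 U+25AAB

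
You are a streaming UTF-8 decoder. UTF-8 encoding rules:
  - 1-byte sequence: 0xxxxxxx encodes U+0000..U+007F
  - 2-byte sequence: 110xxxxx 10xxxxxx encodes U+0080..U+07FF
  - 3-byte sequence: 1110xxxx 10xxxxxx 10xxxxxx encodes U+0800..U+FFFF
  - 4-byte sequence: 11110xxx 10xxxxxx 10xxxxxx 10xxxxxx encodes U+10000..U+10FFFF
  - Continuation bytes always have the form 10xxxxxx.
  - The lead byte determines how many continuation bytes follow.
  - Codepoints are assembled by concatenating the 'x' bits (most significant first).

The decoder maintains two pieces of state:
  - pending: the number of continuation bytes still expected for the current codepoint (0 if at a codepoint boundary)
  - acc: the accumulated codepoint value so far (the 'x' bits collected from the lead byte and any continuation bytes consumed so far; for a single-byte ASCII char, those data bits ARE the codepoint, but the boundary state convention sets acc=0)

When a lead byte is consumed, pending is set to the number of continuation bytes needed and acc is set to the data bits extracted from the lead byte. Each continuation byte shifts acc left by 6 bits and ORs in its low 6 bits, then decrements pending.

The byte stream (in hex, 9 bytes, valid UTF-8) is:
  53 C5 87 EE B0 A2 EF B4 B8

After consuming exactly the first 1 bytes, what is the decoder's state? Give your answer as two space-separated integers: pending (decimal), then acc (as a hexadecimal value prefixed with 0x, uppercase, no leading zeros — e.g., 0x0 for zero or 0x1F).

Answer: 0 0x0

Derivation:
Byte[0]=53: 1-byte. pending=0, acc=0x0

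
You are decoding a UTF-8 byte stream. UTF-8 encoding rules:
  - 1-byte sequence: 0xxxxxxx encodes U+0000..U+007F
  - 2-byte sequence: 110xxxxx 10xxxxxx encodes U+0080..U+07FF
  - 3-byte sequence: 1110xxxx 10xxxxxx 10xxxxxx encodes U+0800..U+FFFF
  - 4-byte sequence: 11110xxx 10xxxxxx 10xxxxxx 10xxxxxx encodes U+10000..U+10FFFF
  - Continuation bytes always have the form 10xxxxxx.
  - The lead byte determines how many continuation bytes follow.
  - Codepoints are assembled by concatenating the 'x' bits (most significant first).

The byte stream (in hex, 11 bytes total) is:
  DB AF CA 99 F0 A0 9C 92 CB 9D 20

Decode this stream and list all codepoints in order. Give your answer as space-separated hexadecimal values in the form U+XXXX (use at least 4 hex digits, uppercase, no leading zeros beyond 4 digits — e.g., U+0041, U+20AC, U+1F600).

Answer: U+06EF U+0299 U+20712 U+02DD U+0020

Derivation:
Byte[0]=DB: 2-byte lead, need 1 cont bytes. acc=0x1B
Byte[1]=AF: continuation. acc=(acc<<6)|0x2F=0x6EF
Completed: cp=U+06EF (starts at byte 0)
Byte[2]=CA: 2-byte lead, need 1 cont bytes. acc=0xA
Byte[3]=99: continuation. acc=(acc<<6)|0x19=0x299
Completed: cp=U+0299 (starts at byte 2)
Byte[4]=F0: 4-byte lead, need 3 cont bytes. acc=0x0
Byte[5]=A0: continuation. acc=(acc<<6)|0x20=0x20
Byte[6]=9C: continuation. acc=(acc<<6)|0x1C=0x81C
Byte[7]=92: continuation. acc=(acc<<6)|0x12=0x20712
Completed: cp=U+20712 (starts at byte 4)
Byte[8]=CB: 2-byte lead, need 1 cont bytes. acc=0xB
Byte[9]=9D: continuation. acc=(acc<<6)|0x1D=0x2DD
Completed: cp=U+02DD (starts at byte 8)
Byte[10]=20: 1-byte ASCII. cp=U+0020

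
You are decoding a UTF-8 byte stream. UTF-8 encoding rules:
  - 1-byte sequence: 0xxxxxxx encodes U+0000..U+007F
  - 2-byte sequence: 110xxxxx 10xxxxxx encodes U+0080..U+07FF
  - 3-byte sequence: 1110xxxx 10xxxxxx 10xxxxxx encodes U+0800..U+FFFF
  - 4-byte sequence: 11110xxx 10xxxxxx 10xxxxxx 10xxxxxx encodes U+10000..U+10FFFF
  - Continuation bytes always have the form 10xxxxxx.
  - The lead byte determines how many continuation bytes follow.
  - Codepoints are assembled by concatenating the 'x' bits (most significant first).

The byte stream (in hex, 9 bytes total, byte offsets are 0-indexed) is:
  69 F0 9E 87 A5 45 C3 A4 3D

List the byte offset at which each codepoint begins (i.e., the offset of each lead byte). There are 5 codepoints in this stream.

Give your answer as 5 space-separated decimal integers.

Byte[0]=69: 1-byte ASCII. cp=U+0069
Byte[1]=F0: 4-byte lead, need 3 cont bytes. acc=0x0
Byte[2]=9E: continuation. acc=(acc<<6)|0x1E=0x1E
Byte[3]=87: continuation. acc=(acc<<6)|0x07=0x787
Byte[4]=A5: continuation. acc=(acc<<6)|0x25=0x1E1E5
Completed: cp=U+1E1E5 (starts at byte 1)
Byte[5]=45: 1-byte ASCII. cp=U+0045
Byte[6]=C3: 2-byte lead, need 1 cont bytes. acc=0x3
Byte[7]=A4: continuation. acc=(acc<<6)|0x24=0xE4
Completed: cp=U+00E4 (starts at byte 6)
Byte[8]=3D: 1-byte ASCII. cp=U+003D

Answer: 0 1 5 6 8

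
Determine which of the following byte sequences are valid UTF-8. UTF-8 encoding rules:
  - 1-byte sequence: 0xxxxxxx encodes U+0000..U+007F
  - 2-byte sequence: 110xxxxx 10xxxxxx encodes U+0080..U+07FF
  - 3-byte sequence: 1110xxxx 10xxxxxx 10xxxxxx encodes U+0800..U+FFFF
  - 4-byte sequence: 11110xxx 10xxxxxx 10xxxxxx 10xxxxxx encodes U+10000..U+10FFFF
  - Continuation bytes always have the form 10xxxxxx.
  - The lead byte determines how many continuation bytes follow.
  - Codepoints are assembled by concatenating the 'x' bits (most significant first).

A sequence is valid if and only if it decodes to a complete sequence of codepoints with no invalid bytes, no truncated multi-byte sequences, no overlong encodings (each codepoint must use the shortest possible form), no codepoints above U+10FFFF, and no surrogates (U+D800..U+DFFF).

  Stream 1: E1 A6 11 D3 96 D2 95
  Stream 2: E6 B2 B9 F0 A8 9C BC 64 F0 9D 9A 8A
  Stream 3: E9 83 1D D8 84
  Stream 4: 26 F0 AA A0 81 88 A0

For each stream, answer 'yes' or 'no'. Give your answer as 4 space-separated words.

Stream 1: error at byte offset 2. INVALID
Stream 2: decodes cleanly. VALID
Stream 3: error at byte offset 2. INVALID
Stream 4: error at byte offset 5. INVALID

Answer: no yes no no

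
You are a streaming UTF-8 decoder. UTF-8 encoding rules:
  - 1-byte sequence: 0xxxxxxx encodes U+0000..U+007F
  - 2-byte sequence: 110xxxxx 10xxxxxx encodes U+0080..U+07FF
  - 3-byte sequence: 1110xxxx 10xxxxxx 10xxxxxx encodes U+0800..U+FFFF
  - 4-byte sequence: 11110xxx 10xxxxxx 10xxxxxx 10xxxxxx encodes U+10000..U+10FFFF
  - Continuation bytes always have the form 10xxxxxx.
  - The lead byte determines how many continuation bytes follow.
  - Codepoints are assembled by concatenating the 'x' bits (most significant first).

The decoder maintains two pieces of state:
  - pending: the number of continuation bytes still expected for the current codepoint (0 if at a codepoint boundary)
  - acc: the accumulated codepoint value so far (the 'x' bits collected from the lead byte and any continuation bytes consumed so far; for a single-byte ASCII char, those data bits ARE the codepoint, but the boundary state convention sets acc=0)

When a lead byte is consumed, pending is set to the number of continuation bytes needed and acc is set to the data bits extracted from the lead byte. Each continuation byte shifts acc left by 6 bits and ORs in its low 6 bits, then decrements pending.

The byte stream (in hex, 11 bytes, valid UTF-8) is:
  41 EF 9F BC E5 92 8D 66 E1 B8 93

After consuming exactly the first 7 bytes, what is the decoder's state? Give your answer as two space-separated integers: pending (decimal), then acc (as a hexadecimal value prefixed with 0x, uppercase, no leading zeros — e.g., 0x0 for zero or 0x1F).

Byte[0]=41: 1-byte. pending=0, acc=0x0
Byte[1]=EF: 3-byte lead. pending=2, acc=0xF
Byte[2]=9F: continuation. acc=(acc<<6)|0x1F=0x3DF, pending=1
Byte[3]=BC: continuation. acc=(acc<<6)|0x3C=0xF7FC, pending=0
Byte[4]=E5: 3-byte lead. pending=2, acc=0x5
Byte[5]=92: continuation. acc=(acc<<6)|0x12=0x152, pending=1
Byte[6]=8D: continuation. acc=(acc<<6)|0x0D=0x548D, pending=0

Answer: 0 0x548D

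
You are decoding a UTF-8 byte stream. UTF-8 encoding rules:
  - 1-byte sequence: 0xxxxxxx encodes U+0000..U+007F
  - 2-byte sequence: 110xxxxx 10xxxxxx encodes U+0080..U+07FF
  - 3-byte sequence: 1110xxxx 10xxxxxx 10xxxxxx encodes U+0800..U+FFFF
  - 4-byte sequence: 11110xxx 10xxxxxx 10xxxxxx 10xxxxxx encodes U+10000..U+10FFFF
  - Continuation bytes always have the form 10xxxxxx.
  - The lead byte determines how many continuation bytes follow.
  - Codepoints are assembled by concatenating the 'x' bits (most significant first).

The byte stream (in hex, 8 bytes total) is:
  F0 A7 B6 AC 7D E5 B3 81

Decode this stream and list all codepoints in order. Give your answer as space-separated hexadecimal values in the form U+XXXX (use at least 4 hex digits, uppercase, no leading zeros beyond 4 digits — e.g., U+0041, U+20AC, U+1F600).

Byte[0]=F0: 4-byte lead, need 3 cont bytes. acc=0x0
Byte[1]=A7: continuation. acc=(acc<<6)|0x27=0x27
Byte[2]=B6: continuation. acc=(acc<<6)|0x36=0x9F6
Byte[3]=AC: continuation. acc=(acc<<6)|0x2C=0x27DAC
Completed: cp=U+27DAC (starts at byte 0)
Byte[4]=7D: 1-byte ASCII. cp=U+007D
Byte[5]=E5: 3-byte lead, need 2 cont bytes. acc=0x5
Byte[6]=B3: continuation. acc=(acc<<6)|0x33=0x173
Byte[7]=81: continuation. acc=(acc<<6)|0x01=0x5CC1
Completed: cp=U+5CC1 (starts at byte 5)

Answer: U+27DAC U+007D U+5CC1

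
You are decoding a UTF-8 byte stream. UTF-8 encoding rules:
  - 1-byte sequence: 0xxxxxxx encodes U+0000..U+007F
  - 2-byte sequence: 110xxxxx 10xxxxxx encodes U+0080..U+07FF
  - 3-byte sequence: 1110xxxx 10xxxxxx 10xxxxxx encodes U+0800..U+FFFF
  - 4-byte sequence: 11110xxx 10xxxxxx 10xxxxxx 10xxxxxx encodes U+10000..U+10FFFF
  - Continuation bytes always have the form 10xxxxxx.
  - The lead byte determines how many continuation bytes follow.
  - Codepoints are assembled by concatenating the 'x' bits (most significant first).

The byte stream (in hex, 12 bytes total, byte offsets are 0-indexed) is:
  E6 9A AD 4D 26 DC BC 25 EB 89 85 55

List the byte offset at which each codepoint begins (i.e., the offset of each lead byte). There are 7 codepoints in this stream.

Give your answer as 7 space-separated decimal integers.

Byte[0]=E6: 3-byte lead, need 2 cont bytes. acc=0x6
Byte[1]=9A: continuation. acc=(acc<<6)|0x1A=0x19A
Byte[2]=AD: continuation. acc=(acc<<6)|0x2D=0x66AD
Completed: cp=U+66AD (starts at byte 0)
Byte[3]=4D: 1-byte ASCII. cp=U+004D
Byte[4]=26: 1-byte ASCII. cp=U+0026
Byte[5]=DC: 2-byte lead, need 1 cont bytes. acc=0x1C
Byte[6]=BC: continuation. acc=(acc<<6)|0x3C=0x73C
Completed: cp=U+073C (starts at byte 5)
Byte[7]=25: 1-byte ASCII. cp=U+0025
Byte[8]=EB: 3-byte lead, need 2 cont bytes. acc=0xB
Byte[9]=89: continuation. acc=(acc<<6)|0x09=0x2C9
Byte[10]=85: continuation. acc=(acc<<6)|0x05=0xB245
Completed: cp=U+B245 (starts at byte 8)
Byte[11]=55: 1-byte ASCII. cp=U+0055

Answer: 0 3 4 5 7 8 11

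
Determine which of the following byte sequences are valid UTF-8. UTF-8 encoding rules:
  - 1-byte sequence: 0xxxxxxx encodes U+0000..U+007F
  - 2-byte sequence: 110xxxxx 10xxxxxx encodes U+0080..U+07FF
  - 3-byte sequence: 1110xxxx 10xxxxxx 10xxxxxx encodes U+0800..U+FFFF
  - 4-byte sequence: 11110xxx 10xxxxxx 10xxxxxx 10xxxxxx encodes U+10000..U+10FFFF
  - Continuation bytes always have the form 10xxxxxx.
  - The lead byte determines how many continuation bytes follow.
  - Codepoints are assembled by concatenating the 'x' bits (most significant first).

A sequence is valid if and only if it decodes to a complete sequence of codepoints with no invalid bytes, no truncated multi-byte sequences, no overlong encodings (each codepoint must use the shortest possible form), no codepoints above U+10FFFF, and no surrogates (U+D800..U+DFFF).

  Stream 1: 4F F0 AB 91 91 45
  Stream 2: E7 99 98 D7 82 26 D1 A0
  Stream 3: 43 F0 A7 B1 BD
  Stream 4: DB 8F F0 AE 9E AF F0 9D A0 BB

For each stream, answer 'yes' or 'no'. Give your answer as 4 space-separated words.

Answer: yes yes yes yes

Derivation:
Stream 1: decodes cleanly. VALID
Stream 2: decodes cleanly. VALID
Stream 3: decodes cleanly. VALID
Stream 4: decodes cleanly. VALID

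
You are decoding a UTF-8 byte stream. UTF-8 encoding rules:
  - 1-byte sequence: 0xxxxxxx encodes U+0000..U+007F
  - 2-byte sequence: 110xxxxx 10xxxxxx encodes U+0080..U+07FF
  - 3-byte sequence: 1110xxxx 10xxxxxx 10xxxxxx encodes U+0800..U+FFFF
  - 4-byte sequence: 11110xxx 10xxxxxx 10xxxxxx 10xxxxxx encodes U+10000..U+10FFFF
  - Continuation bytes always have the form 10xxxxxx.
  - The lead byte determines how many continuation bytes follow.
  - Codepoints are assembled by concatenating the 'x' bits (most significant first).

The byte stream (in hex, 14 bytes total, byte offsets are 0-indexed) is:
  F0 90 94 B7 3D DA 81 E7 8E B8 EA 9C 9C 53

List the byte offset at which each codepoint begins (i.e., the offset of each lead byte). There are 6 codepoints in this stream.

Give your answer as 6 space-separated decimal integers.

Byte[0]=F0: 4-byte lead, need 3 cont bytes. acc=0x0
Byte[1]=90: continuation. acc=(acc<<6)|0x10=0x10
Byte[2]=94: continuation. acc=(acc<<6)|0x14=0x414
Byte[3]=B7: continuation. acc=(acc<<6)|0x37=0x10537
Completed: cp=U+10537 (starts at byte 0)
Byte[4]=3D: 1-byte ASCII. cp=U+003D
Byte[5]=DA: 2-byte lead, need 1 cont bytes. acc=0x1A
Byte[6]=81: continuation. acc=(acc<<6)|0x01=0x681
Completed: cp=U+0681 (starts at byte 5)
Byte[7]=E7: 3-byte lead, need 2 cont bytes. acc=0x7
Byte[8]=8E: continuation. acc=(acc<<6)|0x0E=0x1CE
Byte[9]=B8: continuation. acc=(acc<<6)|0x38=0x73B8
Completed: cp=U+73B8 (starts at byte 7)
Byte[10]=EA: 3-byte lead, need 2 cont bytes. acc=0xA
Byte[11]=9C: continuation. acc=(acc<<6)|0x1C=0x29C
Byte[12]=9C: continuation. acc=(acc<<6)|0x1C=0xA71C
Completed: cp=U+A71C (starts at byte 10)
Byte[13]=53: 1-byte ASCII. cp=U+0053

Answer: 0 4 5 7 10 13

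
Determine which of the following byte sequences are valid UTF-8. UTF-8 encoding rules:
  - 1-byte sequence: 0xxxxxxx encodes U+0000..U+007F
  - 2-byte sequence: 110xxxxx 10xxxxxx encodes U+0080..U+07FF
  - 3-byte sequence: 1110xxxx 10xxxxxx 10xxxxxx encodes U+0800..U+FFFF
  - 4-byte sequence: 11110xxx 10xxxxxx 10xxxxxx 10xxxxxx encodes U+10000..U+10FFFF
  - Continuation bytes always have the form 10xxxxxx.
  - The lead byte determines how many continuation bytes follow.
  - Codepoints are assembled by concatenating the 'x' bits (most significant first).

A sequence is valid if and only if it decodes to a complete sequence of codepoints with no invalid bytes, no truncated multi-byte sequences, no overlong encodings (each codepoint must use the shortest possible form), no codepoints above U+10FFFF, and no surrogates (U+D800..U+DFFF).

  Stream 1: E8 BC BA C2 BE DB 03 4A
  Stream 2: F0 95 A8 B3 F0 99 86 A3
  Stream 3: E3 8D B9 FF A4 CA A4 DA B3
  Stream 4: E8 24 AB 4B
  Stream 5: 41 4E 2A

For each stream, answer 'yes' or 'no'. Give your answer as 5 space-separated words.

Stream 1: error at byte offset 6. INVALID
Stream 2: decodes cleanly. VALID
Stream 3: error at byte offset 3. INVALID
Stream 4: error at byte offset 1. INVALID
Stream 5: decodes cleanly. VALID

Answer: no yes no no yes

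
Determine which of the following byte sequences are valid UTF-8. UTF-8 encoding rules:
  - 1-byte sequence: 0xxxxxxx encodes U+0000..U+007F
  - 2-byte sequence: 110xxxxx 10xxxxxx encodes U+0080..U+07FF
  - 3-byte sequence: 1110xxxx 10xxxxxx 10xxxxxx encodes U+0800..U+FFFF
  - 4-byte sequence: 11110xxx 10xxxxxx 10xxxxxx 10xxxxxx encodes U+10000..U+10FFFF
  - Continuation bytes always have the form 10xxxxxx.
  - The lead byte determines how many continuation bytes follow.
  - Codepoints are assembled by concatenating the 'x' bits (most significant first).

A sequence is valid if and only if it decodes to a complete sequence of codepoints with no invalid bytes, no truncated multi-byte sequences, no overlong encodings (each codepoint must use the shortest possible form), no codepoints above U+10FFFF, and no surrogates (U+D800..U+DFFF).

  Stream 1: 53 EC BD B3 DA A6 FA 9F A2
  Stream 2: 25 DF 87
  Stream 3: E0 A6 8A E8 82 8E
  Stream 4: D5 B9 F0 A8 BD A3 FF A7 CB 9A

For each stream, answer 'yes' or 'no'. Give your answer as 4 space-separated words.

Stream 1: error at byte offset 6. INVALID
Stream 2: decodes cleanly. VALID
Stream 3: decodes cleanly. VALID
Stream 4: error at byte offset 6. INVALID

Answer: no yes yes no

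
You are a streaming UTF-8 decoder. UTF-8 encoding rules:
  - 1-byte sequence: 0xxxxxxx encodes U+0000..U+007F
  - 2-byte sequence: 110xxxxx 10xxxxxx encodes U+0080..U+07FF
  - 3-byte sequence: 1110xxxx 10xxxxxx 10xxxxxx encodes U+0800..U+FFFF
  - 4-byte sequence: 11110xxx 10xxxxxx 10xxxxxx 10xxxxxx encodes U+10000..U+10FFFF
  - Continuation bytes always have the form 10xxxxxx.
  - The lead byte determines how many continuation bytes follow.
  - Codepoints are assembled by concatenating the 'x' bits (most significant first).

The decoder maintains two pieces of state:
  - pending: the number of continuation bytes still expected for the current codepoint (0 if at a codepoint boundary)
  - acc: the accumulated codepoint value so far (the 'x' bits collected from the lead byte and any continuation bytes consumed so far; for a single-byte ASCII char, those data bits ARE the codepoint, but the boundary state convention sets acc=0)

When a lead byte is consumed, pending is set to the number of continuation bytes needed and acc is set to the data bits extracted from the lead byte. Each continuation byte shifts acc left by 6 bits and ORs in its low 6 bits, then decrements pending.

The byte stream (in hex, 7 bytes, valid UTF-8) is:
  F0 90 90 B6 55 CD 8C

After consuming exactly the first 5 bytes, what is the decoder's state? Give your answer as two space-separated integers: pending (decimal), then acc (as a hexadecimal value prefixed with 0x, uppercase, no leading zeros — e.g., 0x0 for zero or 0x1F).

Answer: 0 0x0

Derivation:
Byte[0]=F0: 4-byte lead. pending=3, acc=0x0
Byte[1]=90: continuation. acc=(acc<<6)|0x10=0x10, pending=2
Byte[2]=90: continuation. acc=(acc<<6)|0x10=0x410, pending=1
Byte[3]=B6: continuation. acc=(acc<<6)|0x36=0x10436, pending=0
Byte[4]=55: 1-byte. pending=0, acc=0x0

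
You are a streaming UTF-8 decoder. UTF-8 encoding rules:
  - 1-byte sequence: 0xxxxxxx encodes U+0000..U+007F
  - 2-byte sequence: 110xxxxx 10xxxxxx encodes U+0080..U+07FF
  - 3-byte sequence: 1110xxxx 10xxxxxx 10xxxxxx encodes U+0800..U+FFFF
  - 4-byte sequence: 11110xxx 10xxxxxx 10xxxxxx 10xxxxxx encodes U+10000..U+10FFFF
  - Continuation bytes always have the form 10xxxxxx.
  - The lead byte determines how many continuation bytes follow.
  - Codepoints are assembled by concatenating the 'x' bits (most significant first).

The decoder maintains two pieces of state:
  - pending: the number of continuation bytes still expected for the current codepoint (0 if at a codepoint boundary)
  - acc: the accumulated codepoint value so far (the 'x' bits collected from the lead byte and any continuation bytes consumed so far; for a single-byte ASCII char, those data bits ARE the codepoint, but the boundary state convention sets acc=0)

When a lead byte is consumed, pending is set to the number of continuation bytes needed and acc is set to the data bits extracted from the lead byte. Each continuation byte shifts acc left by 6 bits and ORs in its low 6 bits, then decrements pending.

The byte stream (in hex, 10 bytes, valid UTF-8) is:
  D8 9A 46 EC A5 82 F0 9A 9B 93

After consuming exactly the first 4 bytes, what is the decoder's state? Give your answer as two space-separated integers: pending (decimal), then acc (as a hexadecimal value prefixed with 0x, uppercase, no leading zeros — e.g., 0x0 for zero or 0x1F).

Answer: 2 0xC

Derivation:
Byte[0]=D8: 2-byte lead. pending=1, acc=0x18
Byte[1]=9A: continuation. acc=(acc<<6)|0x1A=0x61A, pending=0
Byte[2]=46: 1-byte. pending=0, acc=0x0
Byte[3]=EC: 3-byte lead. pending=2, acc=0xC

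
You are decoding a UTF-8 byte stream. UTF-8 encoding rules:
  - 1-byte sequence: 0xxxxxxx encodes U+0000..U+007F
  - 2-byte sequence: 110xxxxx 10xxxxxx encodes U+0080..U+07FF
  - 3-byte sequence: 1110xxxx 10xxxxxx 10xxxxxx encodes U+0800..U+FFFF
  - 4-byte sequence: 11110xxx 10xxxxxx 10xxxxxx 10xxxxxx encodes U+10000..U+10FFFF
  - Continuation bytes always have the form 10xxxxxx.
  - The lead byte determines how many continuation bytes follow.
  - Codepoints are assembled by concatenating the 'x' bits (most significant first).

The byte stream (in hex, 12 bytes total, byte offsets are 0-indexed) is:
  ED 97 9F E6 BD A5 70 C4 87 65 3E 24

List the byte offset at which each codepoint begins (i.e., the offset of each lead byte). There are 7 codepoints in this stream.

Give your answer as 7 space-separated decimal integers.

Byte[0]=ED: 3-byte lead, need 2 cont bytes. acc=0xD
Byte[1]=97: continuation. acc=(acc<<6)|0x17=0x357
Byte[2]=9F: continuation. acc=(acc<<6)|0x1F=0xD5DF
Completed: cp=U+D5DF (starts at byte 0)
Byte[3]=E6: 3-byte lead, need 2 cont bytes. acc=0x6
Byte[4]=BD: continuation. acc=(acc<<6)|0x3D=0x1BD
Byte[5]=A5: continuation. acc=(acc<<6)|0x25=0x6F65
Completed: cp=U+6F65 (starts at byte 3)
Byte[6]=70: 1-byte ASCII. cp=U+0070
Byte[7]=C4: 2-byte lead, need 1 cont bytes. acc=0x4
Byte[8]=87: continuation. acc=(acc<<6)|0x07=0x107
Completed: cp=U+0107 (starts at byte 7)
Byte[9]=65: 1-byte ASCII. cp=U+0065
Byte[10]=3E: 1-byte ASCII. cp=U+003E
Byte[11]=24: 1-byte ASCII. cp=U+0024

Answer: 0 3 6 7 9 10 11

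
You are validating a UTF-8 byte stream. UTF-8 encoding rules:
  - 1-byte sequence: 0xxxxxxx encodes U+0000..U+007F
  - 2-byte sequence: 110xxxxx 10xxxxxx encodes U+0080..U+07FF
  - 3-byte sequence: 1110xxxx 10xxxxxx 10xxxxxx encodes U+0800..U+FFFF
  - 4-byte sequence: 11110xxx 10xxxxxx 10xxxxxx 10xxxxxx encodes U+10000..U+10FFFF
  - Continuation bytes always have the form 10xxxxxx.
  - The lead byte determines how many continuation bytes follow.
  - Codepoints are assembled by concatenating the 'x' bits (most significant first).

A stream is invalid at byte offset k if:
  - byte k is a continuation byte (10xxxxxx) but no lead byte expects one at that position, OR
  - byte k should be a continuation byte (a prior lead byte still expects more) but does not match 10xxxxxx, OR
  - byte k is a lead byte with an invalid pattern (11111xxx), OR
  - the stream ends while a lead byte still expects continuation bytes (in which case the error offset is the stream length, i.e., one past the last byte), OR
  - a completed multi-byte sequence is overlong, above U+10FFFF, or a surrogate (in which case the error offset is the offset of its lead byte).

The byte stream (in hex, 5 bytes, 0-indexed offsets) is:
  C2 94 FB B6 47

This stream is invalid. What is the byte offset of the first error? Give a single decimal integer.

Answer: 2

Derivation:
Byte[0]=C2: 2-byte lead, need 1 cont bytes. acc=0x2
Byte[1]=94: continuation. acc=(acc<<6)|0x14=0x94
Completed: cp=U+0094 (starts at byte 0)
Byte[2]=FB: INVALID lead byte (not 0xxx/110x/1110/11110)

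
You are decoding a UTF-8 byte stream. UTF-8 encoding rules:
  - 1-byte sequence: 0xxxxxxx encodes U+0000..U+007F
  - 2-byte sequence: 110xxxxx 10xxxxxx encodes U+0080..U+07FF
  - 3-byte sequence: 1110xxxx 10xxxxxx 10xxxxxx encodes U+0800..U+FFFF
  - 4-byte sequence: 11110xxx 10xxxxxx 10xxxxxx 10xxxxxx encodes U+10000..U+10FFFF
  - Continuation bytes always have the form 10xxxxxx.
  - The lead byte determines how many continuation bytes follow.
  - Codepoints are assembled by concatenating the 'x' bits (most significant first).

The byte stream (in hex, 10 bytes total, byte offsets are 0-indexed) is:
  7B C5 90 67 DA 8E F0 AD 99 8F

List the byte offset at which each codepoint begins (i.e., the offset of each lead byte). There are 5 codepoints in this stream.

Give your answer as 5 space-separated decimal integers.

Byte[0]=7B: 1-byte ASCII. cp=U+007B
Byte[1]=C5: 2-byte lead, need 1 cont bytes. acc=0x5
Byte[2]=90: continuation. acc=(acc<<6)|0x10=0x150
Completed: cp=U+0150 (starts at byte 1)
Byte[3]=67: 1-byte ASCII. cp=U+0067
Byte[4]=DA: 2-byte lead, need 1 cont bytes. acc=0x1A
Byte[5]=8E: continuation. acc=(acc<<6)|0x0E=0x68E
Completed: cp=U+068E (starts at byte 4)
Byte[6]=F0: 4-byte lead, need 3 cont bytes. acc=0x0
Byte[7]=AD: continuation. acc=(acc<<6)|0x2D=0x2D
Byte[8]=99: continuation. acc=(acc<<6)|0x19=0xB59
Byte[9]=8F: continuation. acc=(acc<<6)|0x0F=0x2D64F
Completed: cp=U+2D64F (starts at byte 6)

Answer: 0 1 3 4 6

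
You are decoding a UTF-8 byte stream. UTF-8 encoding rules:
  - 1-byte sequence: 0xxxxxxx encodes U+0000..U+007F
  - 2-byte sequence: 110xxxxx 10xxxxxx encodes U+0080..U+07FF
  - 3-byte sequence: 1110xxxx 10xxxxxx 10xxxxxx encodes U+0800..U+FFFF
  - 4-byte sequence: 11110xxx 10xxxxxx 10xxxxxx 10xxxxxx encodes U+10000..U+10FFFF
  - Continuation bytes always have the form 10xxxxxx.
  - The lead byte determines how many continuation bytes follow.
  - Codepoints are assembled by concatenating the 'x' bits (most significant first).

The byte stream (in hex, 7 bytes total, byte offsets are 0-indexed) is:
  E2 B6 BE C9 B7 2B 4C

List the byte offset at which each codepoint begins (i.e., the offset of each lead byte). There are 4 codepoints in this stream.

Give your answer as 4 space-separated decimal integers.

Byte[0]=E2: 3-byte lead, need 2 cont bytes. acc=0x2
Byte[1]=B6: continuation. acc=(acc<<6)|0x36=0xB6
Byte[2]=BE: continuation. acc=(acc<<6)|0x3E=0x2DBE
Completed: cp=U+2DBE (starts at byte 0)
Byte[3]=C9: 2-byte lead, need 1 cont bytes. acc=0x9
Byte[4]=B7: continuation. acc=(acc<<6)|0x37=0x277
Completed: cp=U+0277 (starts at byte 3)
Byte[5]=2B: 1-byte ASCII. cp=U+002B
Byte[6]=4C: 1-byte ASCII. cp=U+004C

Answer: 0 3 5 6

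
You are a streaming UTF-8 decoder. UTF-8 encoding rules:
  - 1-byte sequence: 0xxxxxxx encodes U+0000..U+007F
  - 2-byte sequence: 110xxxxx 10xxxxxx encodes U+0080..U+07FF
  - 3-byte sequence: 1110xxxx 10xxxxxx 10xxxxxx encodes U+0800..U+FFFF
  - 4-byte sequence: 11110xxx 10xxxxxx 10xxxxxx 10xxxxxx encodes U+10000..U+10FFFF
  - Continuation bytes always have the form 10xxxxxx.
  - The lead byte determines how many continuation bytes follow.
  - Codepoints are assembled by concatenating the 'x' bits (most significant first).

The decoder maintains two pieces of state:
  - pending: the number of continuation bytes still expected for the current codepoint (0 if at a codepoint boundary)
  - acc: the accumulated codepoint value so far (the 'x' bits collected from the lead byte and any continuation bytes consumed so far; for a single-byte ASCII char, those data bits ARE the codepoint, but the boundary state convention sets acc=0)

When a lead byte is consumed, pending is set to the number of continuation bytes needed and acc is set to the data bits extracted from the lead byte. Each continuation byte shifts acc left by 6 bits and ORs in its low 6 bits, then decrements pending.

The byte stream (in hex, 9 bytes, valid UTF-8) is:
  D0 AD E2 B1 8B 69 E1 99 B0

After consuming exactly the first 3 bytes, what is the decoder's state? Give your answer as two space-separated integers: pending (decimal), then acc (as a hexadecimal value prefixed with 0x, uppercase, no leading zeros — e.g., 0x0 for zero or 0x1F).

Answer: 2 0x2

Derivation:
Byte[0]=D0: 2-byte lead. pending=1, acc=0x10
Byte[1]=AD: continuation. acc=(acc<<6)|0x2D=0x42D, pending=0
Byte[2]=E2: 3-byte lead. pending=2, acc=0x2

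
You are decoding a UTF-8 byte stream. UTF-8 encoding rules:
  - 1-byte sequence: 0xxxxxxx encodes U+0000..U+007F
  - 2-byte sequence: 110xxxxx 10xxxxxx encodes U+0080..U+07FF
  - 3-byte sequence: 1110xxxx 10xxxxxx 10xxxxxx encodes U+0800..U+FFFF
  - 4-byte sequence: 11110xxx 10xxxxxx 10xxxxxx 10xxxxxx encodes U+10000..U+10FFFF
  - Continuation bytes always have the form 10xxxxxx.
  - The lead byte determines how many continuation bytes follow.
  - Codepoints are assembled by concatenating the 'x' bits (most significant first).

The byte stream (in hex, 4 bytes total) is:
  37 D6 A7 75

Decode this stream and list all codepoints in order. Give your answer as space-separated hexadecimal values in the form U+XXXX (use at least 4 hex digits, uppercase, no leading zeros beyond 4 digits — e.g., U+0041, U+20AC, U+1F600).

Byte[0]=37: 1-byte ASCII. cp=U+0037
Byte[1]=D6: 2-byte lead, need 1 cont bytes. acc=0x16
Byte[2]=A7: continuation. acc=(acc<<6)|0x27=0x5A7
Completed: cp=U+05A7 (starts at byte 1)
Byte[3]=75: 1-byte ASCII. cp=U+0075

Answer: U+0037 U+05A7 U+0075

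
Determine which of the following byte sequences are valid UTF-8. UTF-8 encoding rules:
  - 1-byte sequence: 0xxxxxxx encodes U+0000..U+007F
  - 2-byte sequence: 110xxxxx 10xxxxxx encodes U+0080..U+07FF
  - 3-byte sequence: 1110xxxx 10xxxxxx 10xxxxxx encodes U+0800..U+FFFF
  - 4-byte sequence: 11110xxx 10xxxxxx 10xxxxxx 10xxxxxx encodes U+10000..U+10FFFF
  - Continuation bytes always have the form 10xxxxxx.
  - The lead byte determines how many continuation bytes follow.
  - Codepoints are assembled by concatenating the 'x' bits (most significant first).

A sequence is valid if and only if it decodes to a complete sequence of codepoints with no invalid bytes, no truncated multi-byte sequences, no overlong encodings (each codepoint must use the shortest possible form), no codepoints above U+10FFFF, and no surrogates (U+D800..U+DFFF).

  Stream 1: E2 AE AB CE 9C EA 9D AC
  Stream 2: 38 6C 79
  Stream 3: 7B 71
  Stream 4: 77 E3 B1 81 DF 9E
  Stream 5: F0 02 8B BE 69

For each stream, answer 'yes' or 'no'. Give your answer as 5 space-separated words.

Answer: yes yes yes yes no

Derivation:
Stream 1: decodes cleanly. VALID
Stream 2: decodes cleanly. VALID
Stream 3: decodes cleanly. VALID
Stream 4: decodes cleanly. VALID
Stream 5: error at byte offset 1. INVALID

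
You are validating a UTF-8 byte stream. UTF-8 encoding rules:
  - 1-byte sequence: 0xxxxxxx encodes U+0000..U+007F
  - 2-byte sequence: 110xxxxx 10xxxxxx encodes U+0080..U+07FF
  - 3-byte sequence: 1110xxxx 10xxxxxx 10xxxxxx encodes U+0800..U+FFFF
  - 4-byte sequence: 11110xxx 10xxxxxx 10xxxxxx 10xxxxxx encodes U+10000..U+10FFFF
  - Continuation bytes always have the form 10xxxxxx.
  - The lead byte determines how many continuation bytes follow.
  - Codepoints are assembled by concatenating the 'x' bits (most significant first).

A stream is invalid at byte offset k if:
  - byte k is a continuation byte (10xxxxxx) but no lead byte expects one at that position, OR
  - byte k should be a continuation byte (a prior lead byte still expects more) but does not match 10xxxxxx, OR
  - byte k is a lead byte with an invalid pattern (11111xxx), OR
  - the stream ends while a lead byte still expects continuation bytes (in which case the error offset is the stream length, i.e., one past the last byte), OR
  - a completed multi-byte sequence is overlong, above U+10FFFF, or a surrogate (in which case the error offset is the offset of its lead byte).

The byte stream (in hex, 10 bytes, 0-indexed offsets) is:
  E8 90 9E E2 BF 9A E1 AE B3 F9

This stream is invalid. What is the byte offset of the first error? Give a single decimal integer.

Answer: 9

Derivation:
Byte[0]=E8: 3-byte lead, need 2 cont bytes. acc=0x8
Byte[1]=90: continuation. acc=(acc<<6)|0x10=0x210
Byte[2]=9E: continuation. acc=(acc<<6)|0x1E=0x841E
Completed: cp=U+841E (starts at byte 0)
Byte[3]=E2: 3-byte lead, need 2 cont bytes. acc=0x2
Byte[4]=BF: continuation. acc=(acc<<6)|0x3F=0xBF
Byte[5]=9A: continuation. acc=(acc<<6)|0x1A=0x2FDA
Completed: cp=U+2FDA (starts at byte 3)
Byte[6]=E1: 3-byte lead, need 2 cont bytes. acc=0x1
Byte[7]=AE: continuation. acc=(acc<<6)|0x2E=0x6E
Byte[8]=B3: continuation. acc=(acc<<6)|0x33=0x1BB3
Completed: cp=U+1BB3 (starts at byte 6)
Byte[9]=F9: INVALID lead byte (not 0xxx/110x/1110/11110)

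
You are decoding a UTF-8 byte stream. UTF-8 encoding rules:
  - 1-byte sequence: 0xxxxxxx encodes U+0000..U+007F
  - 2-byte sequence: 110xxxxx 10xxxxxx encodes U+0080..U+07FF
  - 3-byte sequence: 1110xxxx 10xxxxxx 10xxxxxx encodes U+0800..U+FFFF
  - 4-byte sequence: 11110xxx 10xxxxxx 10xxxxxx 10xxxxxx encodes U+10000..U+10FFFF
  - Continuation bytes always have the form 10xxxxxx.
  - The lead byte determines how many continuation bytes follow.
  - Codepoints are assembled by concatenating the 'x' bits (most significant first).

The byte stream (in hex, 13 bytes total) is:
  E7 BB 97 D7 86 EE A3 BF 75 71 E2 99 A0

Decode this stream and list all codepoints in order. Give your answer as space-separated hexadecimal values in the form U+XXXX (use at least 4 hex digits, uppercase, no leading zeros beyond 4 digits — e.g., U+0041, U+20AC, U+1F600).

Byte[0]=E7: 3-byte lead, need 2 cont bytes. acc=0x7
Byte[1]=BB: continuation. acc=(acc<<6)|0x3B=0x1FB
Byte[2]=97: continuation. acc=(acc<<6)|0x17=0x7ED7
Completed: cp=U+7ED7 (starts at byte 0)
Byte[3]=D7: 2-byte lead, need 1 cont bytes. acc=0x17
Byte[4]=86: continuation. acc=(acc<<6)|0x06=0x5C6
Completed: cp=U+05C6 (starts at byte 3)
Byte[5]=EE: 3-byte lead, need 2 cont bytes. acc=0xE
Byte[6]=A3: continuation. acc=(acc<<6)|0x23=0x3A3
Byte[7]=BF: continuation. acc=(acc<<6)|0x3F=0xE8FF
Completed: cp=U+E8FF (starts at byte 5)
Byte[8]=75: 1-byte ASCII. cp=U+0075
Byte[9]=71: 1-byte ASCII. cp=U+0071
Byte[10]=E2: 3-byte lead, need 2 cont bytes. acc=0x2
Byte[11]=99: continuation. acc=(acc<<6)|0x19=0x99
Byte[12]=A0: continuation. acc=(acc<<6)|0x20=0x2660
Completed: cp=U+2660 (starts at byte 10)

Answer: U+7ED7 U+05C6 U+E8FF U+0075 U+0071 U+2660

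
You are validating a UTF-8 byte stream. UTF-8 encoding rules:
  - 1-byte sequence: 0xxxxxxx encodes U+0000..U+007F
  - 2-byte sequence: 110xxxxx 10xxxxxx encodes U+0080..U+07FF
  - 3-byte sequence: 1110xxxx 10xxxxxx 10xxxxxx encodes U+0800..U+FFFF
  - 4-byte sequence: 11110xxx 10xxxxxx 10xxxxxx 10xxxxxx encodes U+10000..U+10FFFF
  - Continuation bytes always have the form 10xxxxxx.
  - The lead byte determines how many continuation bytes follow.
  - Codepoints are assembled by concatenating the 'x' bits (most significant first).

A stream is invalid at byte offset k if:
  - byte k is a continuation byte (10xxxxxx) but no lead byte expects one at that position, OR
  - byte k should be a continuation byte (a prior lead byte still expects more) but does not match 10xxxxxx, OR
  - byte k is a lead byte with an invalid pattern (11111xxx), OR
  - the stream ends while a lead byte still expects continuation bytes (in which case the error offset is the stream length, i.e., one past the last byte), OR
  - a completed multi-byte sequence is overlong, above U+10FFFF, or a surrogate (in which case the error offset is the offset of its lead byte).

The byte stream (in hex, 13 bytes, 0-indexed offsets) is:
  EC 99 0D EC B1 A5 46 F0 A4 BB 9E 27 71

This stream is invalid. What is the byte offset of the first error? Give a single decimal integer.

Answer: 2

Derivation:
Byte[0]=EC: 3-byte lead, need 2 cont bytes. acc=0xC
Byte[1]=99: continuation. acc=(acc<<6)|0x19=0x319
Byte[2]=0D: expected 10xxxxxx continuation. INVALID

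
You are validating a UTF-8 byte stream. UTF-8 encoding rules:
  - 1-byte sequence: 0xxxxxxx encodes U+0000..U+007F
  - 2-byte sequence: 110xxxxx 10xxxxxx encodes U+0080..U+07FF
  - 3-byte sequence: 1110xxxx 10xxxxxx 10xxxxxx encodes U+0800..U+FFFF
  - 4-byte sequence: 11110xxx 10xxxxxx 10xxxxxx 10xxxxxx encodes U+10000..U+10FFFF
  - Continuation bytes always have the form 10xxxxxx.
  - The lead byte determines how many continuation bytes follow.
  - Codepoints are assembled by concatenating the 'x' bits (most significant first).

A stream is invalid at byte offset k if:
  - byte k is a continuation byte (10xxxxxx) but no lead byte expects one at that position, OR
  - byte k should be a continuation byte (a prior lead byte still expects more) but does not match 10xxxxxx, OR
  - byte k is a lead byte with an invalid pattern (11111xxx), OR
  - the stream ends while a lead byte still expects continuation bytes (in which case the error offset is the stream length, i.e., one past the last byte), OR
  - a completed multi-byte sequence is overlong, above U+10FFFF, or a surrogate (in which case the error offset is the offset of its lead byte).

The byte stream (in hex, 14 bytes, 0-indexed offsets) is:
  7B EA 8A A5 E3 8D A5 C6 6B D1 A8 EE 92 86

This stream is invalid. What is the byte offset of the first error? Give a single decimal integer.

Answer: 8

Derivation:
Byte[0]=7B: 1-byte ASCII. cp=U+007B
Byte[1]=EA: 3-byte lead, need 2 cont bytes. acc=0xA
Byte[2]=8A: continuation. acc=(acc<<6)|0x0A=0x28A
Byte[3]=A5: continuation. acc=(acc<<6)|0x25=0xA2A5
Completed: cp=U+A2A5 (starts at byte 1)
Byte[4]=E3: 3-byte lead, need 2 cont bytes. acc=0x3
Byte[5]=8D: continuation. acc=(acc<<6)|0x0D=0xCD
Byte[6]=A5: continuation. acc=(acc<<6)|0x25=0x3365
Completed: cp=U+3365 (starts at byte 4)
Byte[7]=C6: 2-byte lead, need 1 cont bytes. acc=0x6
Byte[8]=6B: expected 10xxxxxx continuation. INVALID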